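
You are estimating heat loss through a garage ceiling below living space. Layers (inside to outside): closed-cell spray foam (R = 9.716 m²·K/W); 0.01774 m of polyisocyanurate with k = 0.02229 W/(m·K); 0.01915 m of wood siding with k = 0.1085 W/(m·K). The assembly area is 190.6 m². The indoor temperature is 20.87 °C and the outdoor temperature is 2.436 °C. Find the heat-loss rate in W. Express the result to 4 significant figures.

0.01774/0.02229 = 0.79587
0.01915/0.1085 = 0.1765
R_total = 9.716 + 0.79587 + 0.1765 = 10.688 m²·K/W
Q = A·ΔT/R = 190.6 × (20.87 − 2.436) / 10.688 = 328.72 W

328.7 W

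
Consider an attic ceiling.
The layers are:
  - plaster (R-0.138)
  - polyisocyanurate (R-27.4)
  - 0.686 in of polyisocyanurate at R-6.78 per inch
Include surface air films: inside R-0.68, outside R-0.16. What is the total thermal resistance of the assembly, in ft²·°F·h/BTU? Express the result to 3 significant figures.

33.0 ft²·°F·h/BTU

0.686 × 6.78 = 4.651
R_total = 0.68 + 0.138 + 27.4 + 4.651 + 0.16 = 33.03 ft²·°F·h/BTU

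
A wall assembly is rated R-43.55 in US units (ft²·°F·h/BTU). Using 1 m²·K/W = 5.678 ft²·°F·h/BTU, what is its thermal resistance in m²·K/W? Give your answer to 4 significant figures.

R_SI = 43.55/5.678 = 7.67

7.670 m²·K/W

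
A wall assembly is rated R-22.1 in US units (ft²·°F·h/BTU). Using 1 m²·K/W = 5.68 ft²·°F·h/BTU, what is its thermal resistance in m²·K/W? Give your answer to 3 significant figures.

3.89 m²·K/W

R_SI = 22.1/5.68 = 3.891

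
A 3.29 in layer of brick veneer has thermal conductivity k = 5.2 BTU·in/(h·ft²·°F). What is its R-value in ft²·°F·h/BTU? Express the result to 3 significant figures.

0.633 ft²·°F·h/BTU

R = L/k = 3.29/5.2 = 0.6327 ft²·°F·h/BTU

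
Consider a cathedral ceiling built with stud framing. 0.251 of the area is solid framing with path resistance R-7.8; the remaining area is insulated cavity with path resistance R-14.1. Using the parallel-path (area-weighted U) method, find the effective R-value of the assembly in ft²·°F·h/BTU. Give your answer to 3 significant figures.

U_eff = 0.749/14.1 + 0.251/7.8 = 0.05312 + 0.03218 = 0.0853
R_eff = 1/U_eff = 11.72 ft²·°F·h/BTU

11.7 ft²·°F·h/BTU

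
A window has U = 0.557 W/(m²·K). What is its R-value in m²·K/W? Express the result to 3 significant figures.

R = 1/U = 1/0.557 = 1.795

1.80 m²·K/W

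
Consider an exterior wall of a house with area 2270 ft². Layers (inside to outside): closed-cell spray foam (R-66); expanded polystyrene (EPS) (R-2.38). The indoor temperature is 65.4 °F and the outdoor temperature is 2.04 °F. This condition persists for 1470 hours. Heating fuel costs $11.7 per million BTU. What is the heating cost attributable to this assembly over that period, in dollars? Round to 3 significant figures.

R_total = 66 + 2.38 = 68.38 ft²·°F·h/BTU
Q = 2270 × (65.4 − 2.04) / 68.38 = 2103 BTU/h
E = 2103 × 1470 = 3092000 BTU
Cost = 3092000/10⁶ × 11.7 = $36.18

36.2 dollars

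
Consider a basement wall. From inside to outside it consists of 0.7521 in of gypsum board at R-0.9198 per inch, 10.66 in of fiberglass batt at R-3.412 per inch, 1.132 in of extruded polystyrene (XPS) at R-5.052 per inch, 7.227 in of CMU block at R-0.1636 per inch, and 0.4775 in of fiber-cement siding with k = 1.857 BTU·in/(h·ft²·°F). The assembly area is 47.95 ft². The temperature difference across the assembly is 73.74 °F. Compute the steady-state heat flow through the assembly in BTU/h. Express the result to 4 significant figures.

79.96 BTU/h

0.7521 × 0.9198 = 0.69178
10.66 × 3.412 = 36.372
1.132 × 5.052 = 5.7189
7.227 × 0.1636 = 1.1823
0.4775/1.857 = 0.25714
R_total = 0.69178 + 36.372 + 5.7189 + 1.1823 + 0.25714 = 44.222 ft²·°F·h/BTU
Q = A·ΔT/R = 47.95 × 73.74 / 44.222 = 79.956 BTU/h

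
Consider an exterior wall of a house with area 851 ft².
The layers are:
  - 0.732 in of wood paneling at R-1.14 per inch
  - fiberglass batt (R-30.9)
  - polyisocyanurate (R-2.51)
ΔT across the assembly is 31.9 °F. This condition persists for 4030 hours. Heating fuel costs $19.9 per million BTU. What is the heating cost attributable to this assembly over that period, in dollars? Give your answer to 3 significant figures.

0.732 × 1.14 = 0.8345
R_total = 0.8345 + 30.9 + 2.51 = 34.24 ft²·°F·h/BTU
Q = 851 × 31.9 / 34.24 = 792.7 BTU/h
E = 792.7 × 4030 = 3195000 BTU
Cost = 3195000/10⁶ × 19.9 = $63.58

63.6 dollars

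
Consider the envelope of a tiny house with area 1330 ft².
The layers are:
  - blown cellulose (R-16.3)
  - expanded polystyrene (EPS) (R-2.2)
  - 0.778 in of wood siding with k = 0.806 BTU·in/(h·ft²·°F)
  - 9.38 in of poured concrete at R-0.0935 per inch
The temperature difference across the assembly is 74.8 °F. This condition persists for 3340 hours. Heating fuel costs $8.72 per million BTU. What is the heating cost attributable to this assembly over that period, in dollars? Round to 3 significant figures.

142 dollars

0.778/0.806 = 0.9653
9.38 × 0.0935 = 0.877
R_total = 16.3 + 2.2 + 0.9653 + 0.877 = 20.34 ft²·°F·h/BTU
Q = 1330 × 74.8 / 20.34 = 4891 BTU/h
E = 4891 × 3340 = 16330000 BTU
Cost = 16330000/10⁶ × 8.72 = $142.4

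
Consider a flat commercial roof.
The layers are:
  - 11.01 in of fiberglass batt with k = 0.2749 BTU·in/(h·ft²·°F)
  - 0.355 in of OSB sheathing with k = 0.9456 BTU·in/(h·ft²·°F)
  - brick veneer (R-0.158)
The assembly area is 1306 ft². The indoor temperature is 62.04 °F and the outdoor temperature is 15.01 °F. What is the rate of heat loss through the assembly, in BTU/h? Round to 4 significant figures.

1513 BTU/h

11.01/0.2749 = 40.051
0.355/0.9456 = 0.37542
R_total = 40.051 + 0.37542 + 0.158 = 40.584 ft²·°F·h/BTU
Q = A·ΔT/R = 1306 × (62.04 − 15.01) / 40.584 = 1513.4 BTU/h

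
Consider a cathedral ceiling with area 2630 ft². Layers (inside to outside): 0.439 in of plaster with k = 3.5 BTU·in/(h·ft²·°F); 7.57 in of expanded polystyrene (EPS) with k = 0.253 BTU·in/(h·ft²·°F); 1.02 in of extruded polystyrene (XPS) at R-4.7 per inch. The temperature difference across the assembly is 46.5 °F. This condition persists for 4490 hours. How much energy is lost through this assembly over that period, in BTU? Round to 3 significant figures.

0.439/3.5 = 0.1254
7.57/0.253 = 29.92
1.02 × 4.7 = 4.794
R_total = 0.1254 + 29.92 + 4.794 = 34.84 ft²·°F·h/BTU
Q = 2630 × 46.5 / 34.84 = 3510 BTU/h
E = 3510 × 4490 = 15760000 BTU

15800000 BTU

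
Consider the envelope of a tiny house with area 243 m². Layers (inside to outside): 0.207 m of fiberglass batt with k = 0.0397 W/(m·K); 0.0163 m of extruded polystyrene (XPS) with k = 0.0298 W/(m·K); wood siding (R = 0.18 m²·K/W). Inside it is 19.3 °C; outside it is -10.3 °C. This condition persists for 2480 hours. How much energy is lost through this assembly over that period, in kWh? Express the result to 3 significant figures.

3000 kWh

0.207/0.0397 = 5.214
0.0163/0.0298 = 0.547
R_total = 5.214 + 0.547 + 0.18 = 5.941 m²·K/W
Q = 243 × (19.3 − (-10.3)) / 5.941 = 1211 W
E = 1211 W × 2480 h / 1000 = 3003 kWh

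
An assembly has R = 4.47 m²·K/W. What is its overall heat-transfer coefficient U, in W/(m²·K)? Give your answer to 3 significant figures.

U = 1/R = 1/4.47 = 0.2237

0.224 W/(m²·K)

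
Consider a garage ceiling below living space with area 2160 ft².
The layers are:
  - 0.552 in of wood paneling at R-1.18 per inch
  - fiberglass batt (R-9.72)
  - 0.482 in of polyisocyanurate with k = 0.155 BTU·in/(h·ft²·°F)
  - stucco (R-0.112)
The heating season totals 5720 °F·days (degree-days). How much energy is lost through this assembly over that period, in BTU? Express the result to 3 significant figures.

0.552 × 1.18 = 0.6514
0.482/0.155 = 3.11
R_total = 0.6514 + 9.72 + 3.11 + 0.112 = 13.59 ft²·°F·h/BTU
E = A × HDD × 24 / R = 2160 × 5720 × 24 / 13.59 = 21810000 BTU

21800000 BTU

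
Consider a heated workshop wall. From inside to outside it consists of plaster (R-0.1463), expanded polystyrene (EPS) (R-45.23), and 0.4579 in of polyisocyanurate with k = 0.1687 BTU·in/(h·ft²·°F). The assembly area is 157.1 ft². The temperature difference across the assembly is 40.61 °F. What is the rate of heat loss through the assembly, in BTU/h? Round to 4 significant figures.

132.7 BTU/h

0.4579/0.1687 = 2.7143
R_total = 0.1463 + 45.23 + 2.7143 = 48.091 ft²·°F·h/BTU
Q = A·ΔT/R = 157.1 × 40.61 / 48.091 = 132.66 BTU/h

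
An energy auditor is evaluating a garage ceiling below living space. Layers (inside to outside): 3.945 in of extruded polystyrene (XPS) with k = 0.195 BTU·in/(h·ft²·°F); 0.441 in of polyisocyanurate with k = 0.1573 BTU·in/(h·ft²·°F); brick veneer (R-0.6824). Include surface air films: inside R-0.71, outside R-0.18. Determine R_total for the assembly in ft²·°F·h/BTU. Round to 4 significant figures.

3.945/0.195 = 20.231
0.441/0.1573 = 2.8036
R_total = 0.71 + 20.231 + 2.8036 + 0.6824 + 0.18 = 24.607 ft²·°F·h/BTU

24.61 ft²·°F·h/BTU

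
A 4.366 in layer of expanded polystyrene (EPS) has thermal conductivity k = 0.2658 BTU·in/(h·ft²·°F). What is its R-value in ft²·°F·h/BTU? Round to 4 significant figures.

R = L/k = 4.366/0.2658 = 16.426 ft²·°F·h/BTU

16.43 ft²·°F·h/BTU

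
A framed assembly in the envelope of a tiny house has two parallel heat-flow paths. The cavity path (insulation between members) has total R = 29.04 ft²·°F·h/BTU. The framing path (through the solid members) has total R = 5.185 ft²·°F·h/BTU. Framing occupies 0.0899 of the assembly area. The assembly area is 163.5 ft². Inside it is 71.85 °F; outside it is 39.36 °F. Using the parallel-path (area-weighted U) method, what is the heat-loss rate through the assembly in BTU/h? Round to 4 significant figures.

U_eff = 0.9101/29.04 + 0.0899/5.185 = 0.03134 + 0.017338 = 0.048678
R_eff = 1/U_eff = 20.543 ft²·°F·h/BTU
Q = 163.5 × (71.85 − 39.36) / 20.543 = 258.58 BTU/h

258.6 BTU/h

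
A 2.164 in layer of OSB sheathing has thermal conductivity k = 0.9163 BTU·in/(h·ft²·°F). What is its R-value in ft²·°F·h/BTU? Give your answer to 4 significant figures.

2.362 ft²·°F·h/BTU

R = L/k = 2.164/0.9163 = 2.3617 ft²·°F·h/BTU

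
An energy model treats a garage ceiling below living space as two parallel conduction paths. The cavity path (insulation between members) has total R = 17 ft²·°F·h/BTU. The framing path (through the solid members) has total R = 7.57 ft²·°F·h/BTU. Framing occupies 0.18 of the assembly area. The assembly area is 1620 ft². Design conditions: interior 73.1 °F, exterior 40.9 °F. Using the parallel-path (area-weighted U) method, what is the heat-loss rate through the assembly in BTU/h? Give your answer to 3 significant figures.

U_eff = 0.82/17 + 0.18/7.57 = 0.04824 + 0.02378 = 0.07201
R_eff = 1/U_eff = 13.89 ft²·°F·h/BTU
Q = 1620 × (73.1 − 40.9) / 13.89 = 3757 BTU/h

3760 BTU/h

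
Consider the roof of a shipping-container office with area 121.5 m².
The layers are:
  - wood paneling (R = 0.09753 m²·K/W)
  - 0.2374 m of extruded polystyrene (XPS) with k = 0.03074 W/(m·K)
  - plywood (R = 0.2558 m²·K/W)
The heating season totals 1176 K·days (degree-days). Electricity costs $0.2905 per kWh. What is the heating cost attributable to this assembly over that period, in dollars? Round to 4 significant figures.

0.2374/0.03074 = 7.7228
R_total = 0.09753 + 7.7228 + 0.2558 = 8.0762 m²·K/W
E = A × HDD × 24 / R / 1000 = 121.5 × 1176 × 24 / 8.0762 / 1000 = 424.61 kWh
Cost = 424.61 × 0.2905 = $123.35

123.3 dollars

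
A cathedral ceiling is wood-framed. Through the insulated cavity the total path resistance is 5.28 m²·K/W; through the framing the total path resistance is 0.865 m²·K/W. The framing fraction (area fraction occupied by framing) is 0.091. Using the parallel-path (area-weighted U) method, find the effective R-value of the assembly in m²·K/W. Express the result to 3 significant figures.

3.61 m²·K/W

U_eff = 0.909/5.28 + 0.091/0.865 = 0.1722 + 0.1052 = 0.2774
R_eff = 1/U_eff = 3.605 m²·K/W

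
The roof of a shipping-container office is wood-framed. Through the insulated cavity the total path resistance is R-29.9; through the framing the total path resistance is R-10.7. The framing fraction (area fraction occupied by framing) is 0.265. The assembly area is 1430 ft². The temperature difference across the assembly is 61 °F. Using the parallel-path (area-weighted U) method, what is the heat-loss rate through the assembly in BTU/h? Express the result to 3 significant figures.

U_eff = 0.735/29.9 + 0.265/10.7 = 0.02458 + 0.02477 = 0.04935
R_eff = 1/U_eff = 20.26 ft²·°F·h/BTU
Q = 1430 × 61 / 20.26 = 4305 BTU/h

4300 BTU/h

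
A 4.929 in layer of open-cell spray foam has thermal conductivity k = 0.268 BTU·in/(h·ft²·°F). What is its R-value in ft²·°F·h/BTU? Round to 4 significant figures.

18.39 ft²·°F·h/BTU

R = L/k = 4.929/0.268 = 18.392 ft²·°F·h/BTU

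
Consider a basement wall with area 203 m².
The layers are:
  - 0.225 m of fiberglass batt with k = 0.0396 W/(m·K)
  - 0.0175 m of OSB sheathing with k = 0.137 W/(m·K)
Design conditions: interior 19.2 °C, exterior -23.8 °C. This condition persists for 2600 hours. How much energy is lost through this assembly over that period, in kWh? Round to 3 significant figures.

0.225/0.0396 = 5.682
0.0175/0.137 = 0.1277
R_total = 5.682 + 0.1277 = 5.81 m²·K/W
Q = 203 × (19.2 − (-23.8)) / 5.81 = 1503 W
E = 1503 W × 2600 h / 1000 = 3907 kWh

3910 kWh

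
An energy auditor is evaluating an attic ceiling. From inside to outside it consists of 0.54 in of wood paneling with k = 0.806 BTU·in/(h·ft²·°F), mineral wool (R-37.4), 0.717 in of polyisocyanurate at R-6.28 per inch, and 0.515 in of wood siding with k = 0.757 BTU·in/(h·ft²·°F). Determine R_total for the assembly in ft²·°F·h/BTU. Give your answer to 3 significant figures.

0.54/0.806 = 0.67
0.717 × 6.28 = 4.503
0.515/0.757 = 0.6803
R_total = 0.67 + 37.4 + 4.503 + 0.6803 = 43.25 ft²·°F·h/BTU

43.3 ft²·°F·h/BTU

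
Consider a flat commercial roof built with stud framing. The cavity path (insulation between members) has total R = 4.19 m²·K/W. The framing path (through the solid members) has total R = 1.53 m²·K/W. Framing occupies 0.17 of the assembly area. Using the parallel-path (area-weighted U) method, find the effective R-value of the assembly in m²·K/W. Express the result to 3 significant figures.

3.23 m²·K/W

U_eff = 0.83/4.19 + 0.17/1.53 = 0.1981 + 0.1111 = 0.3092
R_eff = 1/U_eff = 3.234 m²·K/W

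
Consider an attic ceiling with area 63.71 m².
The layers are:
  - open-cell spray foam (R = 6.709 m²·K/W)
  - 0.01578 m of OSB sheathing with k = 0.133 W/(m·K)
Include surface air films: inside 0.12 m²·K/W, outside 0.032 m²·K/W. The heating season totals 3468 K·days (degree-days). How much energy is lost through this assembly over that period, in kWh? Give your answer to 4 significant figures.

0.01578/0.133 = 0.11865
R_total = 0.12 + 6.709 + 0.11865 + 0.032 = 6.9796 m²·K/W
E = A × HDD × 24 / R / 1000 = 63.71 × 3468 × 24 / 6.9796 / 1000 = 759.74 kWh

759.7 kWh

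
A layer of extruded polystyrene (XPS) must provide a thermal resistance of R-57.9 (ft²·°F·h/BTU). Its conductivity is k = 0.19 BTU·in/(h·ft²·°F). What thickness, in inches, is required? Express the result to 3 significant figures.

11.0 in

L = R × k = 57.9 × 0.19 = 11 in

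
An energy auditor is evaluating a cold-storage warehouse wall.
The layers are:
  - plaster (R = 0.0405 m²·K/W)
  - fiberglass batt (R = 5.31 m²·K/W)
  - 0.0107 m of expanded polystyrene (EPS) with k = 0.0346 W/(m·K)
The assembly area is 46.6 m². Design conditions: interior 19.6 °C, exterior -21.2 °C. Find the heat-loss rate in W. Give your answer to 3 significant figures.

336 W

0.0107/0.0346 = 0.3092
R_total = 0.0405 + 5.31 + 0.3092 = 5.66 m²·K/W
Q = A·ΔT/R = 46.6 × (19.6 − (-21.2)) / 5.66 = 335.9 W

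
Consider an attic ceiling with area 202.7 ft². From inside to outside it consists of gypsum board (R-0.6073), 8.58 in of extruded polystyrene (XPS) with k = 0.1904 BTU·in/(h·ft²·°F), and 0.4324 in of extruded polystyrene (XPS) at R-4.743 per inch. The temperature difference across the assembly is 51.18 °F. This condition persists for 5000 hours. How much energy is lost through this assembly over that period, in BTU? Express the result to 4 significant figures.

8.58/0.1904 = 45.063
0.4324 × 4.743 = 2.0509
R_total = 0.6073 + 45.063 + 2.0509 = 47.721 ft²·°F·h/BTU
Q = 202.7 × 51.18 / 47.721 = 217.39 BTU/h
E = 217.39 × 5000 = 1087000 BTU

1087000 BTU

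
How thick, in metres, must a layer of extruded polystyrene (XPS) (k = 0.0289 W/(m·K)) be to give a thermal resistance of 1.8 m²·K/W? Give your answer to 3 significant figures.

L = R·k = 1.8 × 0.0289 = 0.05202 m

0.0520 m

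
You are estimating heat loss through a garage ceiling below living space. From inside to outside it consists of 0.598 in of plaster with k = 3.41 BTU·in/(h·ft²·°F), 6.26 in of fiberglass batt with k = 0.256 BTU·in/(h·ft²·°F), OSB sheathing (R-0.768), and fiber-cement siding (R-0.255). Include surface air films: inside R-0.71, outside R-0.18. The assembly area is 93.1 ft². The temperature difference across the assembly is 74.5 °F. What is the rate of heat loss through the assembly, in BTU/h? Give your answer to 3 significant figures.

261 BTU/h

0.598/3.41 = 0.1754
6.26/0.256 = 24.45
R_total = 0.71 + 0.1754 + 24.45 + 0.768 + 0.255 + 0.18 = 26.54 ft²·°F·h/BTU
Q = A·ΔT/R = 93.1 × 74.5 / 26.54 = 261.3 BTU/h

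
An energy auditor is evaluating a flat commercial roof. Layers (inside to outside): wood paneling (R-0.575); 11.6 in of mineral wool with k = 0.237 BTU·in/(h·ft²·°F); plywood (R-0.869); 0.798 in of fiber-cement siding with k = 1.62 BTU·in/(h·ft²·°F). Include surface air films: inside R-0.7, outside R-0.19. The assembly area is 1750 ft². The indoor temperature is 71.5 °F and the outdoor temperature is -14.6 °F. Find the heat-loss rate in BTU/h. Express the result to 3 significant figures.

2910 BTU/h

11.6/0.237 = 48.95
0.798/1.62 = 0.4926
R_total = 0.7 + 0.575 + 48.95 + 0.869 + 0.4926 + 0.19 = 51.77 ft²·°F·h/BTU
Q = A·ΔT/R = 1750 × (71.5 − (-14.6)) / 51.77 = 2910 BTU/h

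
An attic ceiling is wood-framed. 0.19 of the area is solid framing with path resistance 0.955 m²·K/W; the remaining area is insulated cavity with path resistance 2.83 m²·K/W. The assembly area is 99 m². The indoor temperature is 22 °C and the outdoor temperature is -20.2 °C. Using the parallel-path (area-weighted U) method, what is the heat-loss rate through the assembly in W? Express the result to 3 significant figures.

U_eff = 0.81/2.83 + 0.19/0.955 = 0.2862 + 0.199 = 0.4852
R_eff = 1/U_eff = 2.061 m²·K/W
Q = 99 × (22 − (-20.2)) / 2.061 = 2027 W

2030 W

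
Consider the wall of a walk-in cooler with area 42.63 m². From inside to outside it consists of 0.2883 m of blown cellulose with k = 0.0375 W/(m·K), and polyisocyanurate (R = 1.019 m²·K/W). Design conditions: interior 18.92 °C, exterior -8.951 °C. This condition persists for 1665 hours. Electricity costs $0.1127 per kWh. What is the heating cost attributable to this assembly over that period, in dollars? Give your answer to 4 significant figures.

0.2883/0.0375 = 7.688
R_total = 7.688 + 1.019 = 8.707 m²·K/W
Q = 42.63 × (18.92 − (-8.951)) / 8.707 = 136.46 W
E = 136.46 W × 1665 h / 1000 = 227.2 kWh
Cost = 227.2 × 0.1127 = $25.606

25.61 dollars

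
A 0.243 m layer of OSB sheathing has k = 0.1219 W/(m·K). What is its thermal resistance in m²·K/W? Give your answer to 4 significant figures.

R = L/k = 0.243/0.1219 = 1.9934 m²·K/W

1.993 m²·K/W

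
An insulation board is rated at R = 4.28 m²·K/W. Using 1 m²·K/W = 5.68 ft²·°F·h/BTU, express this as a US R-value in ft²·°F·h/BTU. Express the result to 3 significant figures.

R_US = 4.28 × 5.68 = 24.31

24.3 ft²·°F·h/BTU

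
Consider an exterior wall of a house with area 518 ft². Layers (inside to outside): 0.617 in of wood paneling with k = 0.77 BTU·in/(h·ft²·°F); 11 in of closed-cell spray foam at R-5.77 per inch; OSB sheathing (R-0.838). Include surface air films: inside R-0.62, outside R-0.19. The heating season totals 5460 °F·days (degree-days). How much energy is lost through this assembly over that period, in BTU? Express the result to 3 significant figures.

0.617/0.77 = 0.8013
11 × 5.77 = 63.47
R_total = 0.62 + 0.8013 + 63.47 + 0.838 + 0.19 = 65.92 ft²·°F·h/BTU
E = A × HDD × 24 / R = 518 × 5460 × 24 / 65.92 = 1030000 BTU

1030000 BTU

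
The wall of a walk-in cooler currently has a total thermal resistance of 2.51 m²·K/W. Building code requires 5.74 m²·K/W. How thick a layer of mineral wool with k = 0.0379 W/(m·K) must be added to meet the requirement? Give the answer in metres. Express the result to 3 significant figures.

0.122 m

ΔR = 5.74 − 2.51 = 3.23 m²·K/W
L = ΔR × k = 3.23 × 0.0379 = 0.1224 m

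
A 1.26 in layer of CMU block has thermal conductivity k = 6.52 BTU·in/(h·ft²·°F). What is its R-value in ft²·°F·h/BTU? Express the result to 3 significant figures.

R = L/k = 1.26/6.52 = 0.1933 ft²·°F·h/BTU

0.193 ft²·°F·h/BTU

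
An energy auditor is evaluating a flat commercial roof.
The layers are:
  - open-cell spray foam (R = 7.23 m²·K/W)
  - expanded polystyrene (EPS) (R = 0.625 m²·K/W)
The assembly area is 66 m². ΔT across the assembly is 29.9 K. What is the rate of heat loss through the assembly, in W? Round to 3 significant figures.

R_total = 7.23 + 0.625 = 7.855 m²·K/W
Q = A·ΔT/R = 66 × 29.9 / 7.855 = 251.2 W

251 W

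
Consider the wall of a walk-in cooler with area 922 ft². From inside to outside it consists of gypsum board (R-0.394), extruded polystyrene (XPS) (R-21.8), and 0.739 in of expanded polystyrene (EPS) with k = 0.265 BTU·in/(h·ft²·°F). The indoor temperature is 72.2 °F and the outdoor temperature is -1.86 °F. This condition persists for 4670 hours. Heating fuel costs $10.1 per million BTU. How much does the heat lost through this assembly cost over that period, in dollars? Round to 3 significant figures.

129 dollars

0.739/0.265 = 2.789
R_total = 0.394 + 21.8 + 2.789 = 24.98 ft²·°F·h/BTU
Q = 922 × (72.2 − (-1.86)) / 24.98 = 2733 BTU/h
E = 2733 × 4670 = 12760000 BTU
Cost = 12760000/10⁶ × 10.1 = $128.9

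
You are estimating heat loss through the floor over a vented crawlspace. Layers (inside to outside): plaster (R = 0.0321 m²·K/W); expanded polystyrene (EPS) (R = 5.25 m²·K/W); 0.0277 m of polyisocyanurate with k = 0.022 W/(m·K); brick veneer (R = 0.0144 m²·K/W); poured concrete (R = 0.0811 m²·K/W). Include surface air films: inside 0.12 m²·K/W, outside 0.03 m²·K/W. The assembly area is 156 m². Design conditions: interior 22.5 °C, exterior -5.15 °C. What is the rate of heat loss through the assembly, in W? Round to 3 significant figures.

0.0277/0.022 = 1.259
R_total = 0.12 + 0.0321 + 5.25 + 1.259 + 0.0144 + 0.0811 + 0.03 = 6.787 m²·K/W
Q = A·ΔT/R = 156 × (22.5 − (-5.15)) / 6.787 = 635.6 W

636 W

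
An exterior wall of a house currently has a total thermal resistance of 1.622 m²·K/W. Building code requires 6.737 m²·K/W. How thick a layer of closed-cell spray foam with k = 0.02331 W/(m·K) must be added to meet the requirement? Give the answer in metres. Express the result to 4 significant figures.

0.1192 m

ΔR = 6.737 − 1.622 = 5.115 m²·K/W
L = ΔR × k = 5.115 × 0.02331 = 0.11923 m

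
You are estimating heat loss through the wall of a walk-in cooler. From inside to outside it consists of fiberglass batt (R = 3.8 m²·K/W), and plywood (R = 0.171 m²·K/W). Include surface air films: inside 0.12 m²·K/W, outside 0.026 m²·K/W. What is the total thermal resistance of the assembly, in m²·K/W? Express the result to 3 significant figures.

R_total = 0.12 + 3.8 + 0.171 + 0.026 = 4.117 m²·K/W

4.12 m²·K/W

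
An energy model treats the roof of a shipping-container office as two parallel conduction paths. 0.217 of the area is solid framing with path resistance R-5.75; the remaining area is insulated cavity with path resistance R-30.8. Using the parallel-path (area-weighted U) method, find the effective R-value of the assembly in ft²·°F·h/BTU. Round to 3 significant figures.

15.8 ft²·°F·h/BTU

U_eff = 0.783/30.8 + 0.217/5.75 = 0.02542 + 0.03774 = 0.06316
R_eff = 1/U_eff = 15.83 ft²·°F·h/BTU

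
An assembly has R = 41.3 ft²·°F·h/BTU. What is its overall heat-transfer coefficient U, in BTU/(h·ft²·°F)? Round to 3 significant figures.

0.0242 BTU/(h·ft²·°F)

U = 1/R = 1/41.3 = 0.02421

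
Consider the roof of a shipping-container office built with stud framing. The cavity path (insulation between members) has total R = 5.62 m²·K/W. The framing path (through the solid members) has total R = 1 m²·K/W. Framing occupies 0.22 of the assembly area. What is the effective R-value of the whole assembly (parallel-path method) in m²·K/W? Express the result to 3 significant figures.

2.79 m²·K/W

U_eff = 0.78/5.62 + 0.22/1 = 0.1388 + 0.22 = 0.3588
R_eff = 1/U_eff = 2.787 m²·K/W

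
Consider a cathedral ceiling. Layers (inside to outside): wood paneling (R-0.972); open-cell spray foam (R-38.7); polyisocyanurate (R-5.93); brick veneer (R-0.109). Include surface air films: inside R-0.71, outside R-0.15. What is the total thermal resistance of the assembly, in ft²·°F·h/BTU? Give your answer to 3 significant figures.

46.6 ft²·°F·h/BTU

R_total = 0.71 + 0.972 + 38.7 + 5.93 + 0.109 + 0.15 = 46.57 ft²·°F·h/BTU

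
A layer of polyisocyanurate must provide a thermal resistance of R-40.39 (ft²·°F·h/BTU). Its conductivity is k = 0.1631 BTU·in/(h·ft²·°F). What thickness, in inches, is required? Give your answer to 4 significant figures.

L = R × k = 40.39 × 0.1631 = 6.5876 in

6.588 in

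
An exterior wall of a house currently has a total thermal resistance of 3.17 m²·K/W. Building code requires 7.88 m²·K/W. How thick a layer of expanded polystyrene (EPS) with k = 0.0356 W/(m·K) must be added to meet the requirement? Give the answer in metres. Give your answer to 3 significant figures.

0.168 m

ΔR = 7.88 − 3.17 = 4.71 m²·K/W
L = ΔR × k = 4.71 × 0.0356 = 0.1677 m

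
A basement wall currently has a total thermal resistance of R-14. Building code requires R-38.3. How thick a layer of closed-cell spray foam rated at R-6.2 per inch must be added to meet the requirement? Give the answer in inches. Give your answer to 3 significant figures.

3.92 in

ΔR = 38.3 − 14 = 24.3 ft²·°F·h/BTU
L = ΔR / (R/in) = 24.3/6.2 = 3.919 in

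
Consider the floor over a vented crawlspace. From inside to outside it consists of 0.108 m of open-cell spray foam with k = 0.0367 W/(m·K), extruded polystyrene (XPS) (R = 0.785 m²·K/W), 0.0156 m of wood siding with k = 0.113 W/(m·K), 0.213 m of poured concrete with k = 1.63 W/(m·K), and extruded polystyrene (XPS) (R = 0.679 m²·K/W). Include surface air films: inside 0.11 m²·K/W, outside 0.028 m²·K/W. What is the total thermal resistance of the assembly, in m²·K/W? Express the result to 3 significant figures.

0.108/0.0367 = 2.943
0.0156/0.113 = 0.1381
0.213/1.63 = 0.1307
R_total = 0.11 + 2.943 + 0.785 + 0.1381 + 0.1307 + 0.679 + 0.028 = 4.814 m²·K/W

4.81 m²·K/W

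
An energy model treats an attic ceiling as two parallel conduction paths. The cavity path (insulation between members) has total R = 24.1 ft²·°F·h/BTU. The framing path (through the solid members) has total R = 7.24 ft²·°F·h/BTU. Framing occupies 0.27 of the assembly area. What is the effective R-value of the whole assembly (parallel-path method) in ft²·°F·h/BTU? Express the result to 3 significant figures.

14.8 ft²·°F·h/BTU

U_eff = 0.73/24.1 + 0.27/7.24 = 0.03029 + 0.03729 = 0.06758
R_eff = 1/U_eff = 14.8 ft²·°F·h/BTU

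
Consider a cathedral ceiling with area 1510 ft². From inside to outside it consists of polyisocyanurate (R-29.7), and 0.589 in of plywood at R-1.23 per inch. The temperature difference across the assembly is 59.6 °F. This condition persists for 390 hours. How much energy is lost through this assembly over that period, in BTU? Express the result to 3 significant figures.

1150000 BTU

0.589 × 1.23 = 0.7245
R_total = 29.7 + 0.7245 = 30.42 ft²·°F·h/BTU
Q = 1510 × 59.6 / 30.42 = 2958 BTU/h
E = 2958 × 390 = 1154000 BTU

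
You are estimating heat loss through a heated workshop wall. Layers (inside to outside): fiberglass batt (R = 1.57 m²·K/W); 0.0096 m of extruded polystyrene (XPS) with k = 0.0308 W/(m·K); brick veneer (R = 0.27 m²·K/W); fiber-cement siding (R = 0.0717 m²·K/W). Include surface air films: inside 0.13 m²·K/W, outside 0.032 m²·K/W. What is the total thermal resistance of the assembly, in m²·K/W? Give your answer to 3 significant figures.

2.39 m²·K/W

0.0096/0.0308 = 0.3117
R_total = 0.13 + 1.57 + 0.3117 + 0.27 + 0.0717 + 0.032 = 2.385 m²·K/W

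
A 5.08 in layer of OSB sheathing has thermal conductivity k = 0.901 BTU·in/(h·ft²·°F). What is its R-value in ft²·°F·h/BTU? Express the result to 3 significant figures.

R = L/k = 5.08/0.901 = 5.638 ft²·°F·h/BTU

5.64 ft²·°F·h/BTU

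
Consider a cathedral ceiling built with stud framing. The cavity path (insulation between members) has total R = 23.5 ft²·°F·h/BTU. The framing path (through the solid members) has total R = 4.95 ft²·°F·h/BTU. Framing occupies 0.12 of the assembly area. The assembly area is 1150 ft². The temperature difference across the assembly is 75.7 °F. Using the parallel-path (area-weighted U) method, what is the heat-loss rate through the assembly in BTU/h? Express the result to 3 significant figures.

5370 BTU/h

U_eff = 0.88/23.5 + 0.12/4.95 = 0.03745 + 0.02424 = 0.06169
R_eff = 1/U_eff = 16.21 ft²·°F·h/BTU
Q = 1150 × 75.7 / 16.21 = 5370 BTU/h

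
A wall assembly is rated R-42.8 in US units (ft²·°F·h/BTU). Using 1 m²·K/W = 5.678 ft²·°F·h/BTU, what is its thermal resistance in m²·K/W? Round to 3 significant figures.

7.54 m²·K/W

R_SI = 42.8/5.678 = 7.538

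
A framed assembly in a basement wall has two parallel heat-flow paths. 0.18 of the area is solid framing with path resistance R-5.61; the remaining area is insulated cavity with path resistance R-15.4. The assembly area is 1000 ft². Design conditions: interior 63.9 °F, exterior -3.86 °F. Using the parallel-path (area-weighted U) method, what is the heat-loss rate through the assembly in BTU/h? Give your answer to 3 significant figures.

5780 BTU/h

U_eff = 0.82/15.4 + 0.18/5.61 = 0.05325 + 0.03209 = 0.08533
R_eff = 1/U_eff = 11.72 ft²·°F·h/BTU
Q = 1000 × (63.9 − (-3.86)) / 11.72 = 5782 BTU/h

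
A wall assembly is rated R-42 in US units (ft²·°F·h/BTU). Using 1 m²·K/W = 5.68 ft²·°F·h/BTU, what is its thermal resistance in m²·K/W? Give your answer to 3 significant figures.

R_SI = 42/5.68 = 7.394

7.39 m²·K/W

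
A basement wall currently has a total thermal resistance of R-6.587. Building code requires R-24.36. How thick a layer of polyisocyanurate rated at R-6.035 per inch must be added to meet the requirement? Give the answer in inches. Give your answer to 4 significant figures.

2.945 in

ΔR = 24.36 − 6.587 = 17.773 ft²·°F·h/BTU
L = ΔR / (R/in) = 17.773/6.035 = 2.945 in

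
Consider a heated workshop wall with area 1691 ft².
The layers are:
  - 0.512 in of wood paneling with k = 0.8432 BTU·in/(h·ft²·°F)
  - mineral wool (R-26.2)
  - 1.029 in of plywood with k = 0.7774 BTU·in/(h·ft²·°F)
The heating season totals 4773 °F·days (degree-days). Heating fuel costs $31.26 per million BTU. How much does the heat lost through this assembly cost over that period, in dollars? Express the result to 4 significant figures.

0.512/0.8432 = 0.60721
1.029/0.7774 = 1.3236
R_total = 0.60721 + 26.2 + 1.3236 = 28.131 ft²·°F·h/BTU
E = A × HDD × 24 / R = 1691 × 4773 × 24 / 28.131 = 6885900 BTU
Cost = 6885900/10⁶ × 31.26 = $215.25

215.3 dollars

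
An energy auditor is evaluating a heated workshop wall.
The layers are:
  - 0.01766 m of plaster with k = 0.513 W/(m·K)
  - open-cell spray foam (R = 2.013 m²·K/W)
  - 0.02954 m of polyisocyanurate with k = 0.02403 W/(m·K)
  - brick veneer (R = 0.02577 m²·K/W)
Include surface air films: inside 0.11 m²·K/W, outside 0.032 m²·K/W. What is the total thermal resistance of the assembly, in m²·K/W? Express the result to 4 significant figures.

0.01766/0.513 = 0.034425
0.02954/0.02403 = 1.2293
R_total = 0.11 + 0.034425 + 2.013 + 1.2293 + 0.02577 + 0.032 = 3.4445 m²·K/W

3.444 m²·K/W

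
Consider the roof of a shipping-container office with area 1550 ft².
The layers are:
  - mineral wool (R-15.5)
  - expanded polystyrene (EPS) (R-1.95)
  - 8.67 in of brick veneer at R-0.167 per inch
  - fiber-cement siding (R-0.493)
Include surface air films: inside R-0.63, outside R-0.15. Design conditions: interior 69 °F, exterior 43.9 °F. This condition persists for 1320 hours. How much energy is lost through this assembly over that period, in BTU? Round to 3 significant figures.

2550000 BTU

8.67 × 0.167 = 1.448
R_total = 0.63 + 15.5 + 1.95 + 1.448 + 0.493 + 0.15 = 20.17 ft²·°F·h/BTU
Q = 1550 × (69 − 43.9) / 20.17 = 1929 BTU/h
E = 1929 × 1320 = 2546000 BTU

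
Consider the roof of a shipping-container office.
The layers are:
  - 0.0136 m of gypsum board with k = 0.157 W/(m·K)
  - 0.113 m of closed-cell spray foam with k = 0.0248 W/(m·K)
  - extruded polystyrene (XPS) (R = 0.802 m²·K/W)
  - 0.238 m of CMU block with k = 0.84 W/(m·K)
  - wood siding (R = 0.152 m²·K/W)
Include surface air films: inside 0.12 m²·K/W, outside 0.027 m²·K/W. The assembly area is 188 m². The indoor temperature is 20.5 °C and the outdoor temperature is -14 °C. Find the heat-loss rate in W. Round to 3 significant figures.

0.0136/0.157 = 0.08662
0.113/0.0248 = 4.556
0.238/0.84 = 0.2833
R_total = 0.12 + 0.08662 + 4.556 + 0.802 + 0.2833 + 0.152 + 0.027 = 6.027 m²·K/W
Q = A·ΔT/R = 188 × (20.5 − (-14)) / 6.027 = 1076 W

1080 W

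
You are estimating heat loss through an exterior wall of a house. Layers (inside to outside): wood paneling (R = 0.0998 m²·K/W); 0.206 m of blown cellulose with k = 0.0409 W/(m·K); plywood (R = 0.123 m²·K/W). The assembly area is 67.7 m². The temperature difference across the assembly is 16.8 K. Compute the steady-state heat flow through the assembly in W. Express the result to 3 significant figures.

0.206/0.0409 = 5.037
R_total = 0.0998 + 5.037 + 0.123 = 5.259 m²·K/W
Q = A·ΔT/R = 67.7 × 16.8 / 5.259 = 216.2 W

216 W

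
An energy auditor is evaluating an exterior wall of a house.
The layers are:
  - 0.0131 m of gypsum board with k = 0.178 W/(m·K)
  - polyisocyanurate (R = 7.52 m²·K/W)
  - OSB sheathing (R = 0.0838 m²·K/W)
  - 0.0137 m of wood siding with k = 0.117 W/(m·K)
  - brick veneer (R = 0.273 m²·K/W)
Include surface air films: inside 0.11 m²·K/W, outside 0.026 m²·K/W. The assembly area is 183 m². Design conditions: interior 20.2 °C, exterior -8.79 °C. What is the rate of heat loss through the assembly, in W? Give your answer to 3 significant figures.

647 W

0.0131/0.178 = 0.0736
0.0137/0.117 = 0.1171
R_total = 0.11 + 0.0736 + 7.52 + 0.0838 + 0.1171 + 0.273 + 0.026 = 8.203 m²·K/W
Q = A·ΔT/R = 183 × (20.2 − (-8.79)) / 8.203 = 646.7 W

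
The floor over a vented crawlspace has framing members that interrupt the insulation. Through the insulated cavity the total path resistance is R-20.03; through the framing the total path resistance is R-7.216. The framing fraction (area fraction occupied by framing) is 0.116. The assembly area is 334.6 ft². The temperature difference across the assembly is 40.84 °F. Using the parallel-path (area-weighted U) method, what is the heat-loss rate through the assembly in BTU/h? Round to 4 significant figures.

U_eff = 0.884/20.03 + 0.116/7.216 = 0.044134 + 0.016075 = 0.060209
R_eff = 1/U_eff = 16.609 ft²·°F·h/BTU
Q = 334.6 × 40.84 / 16.609 = 822.76 BTU/h

822.8 BTU/h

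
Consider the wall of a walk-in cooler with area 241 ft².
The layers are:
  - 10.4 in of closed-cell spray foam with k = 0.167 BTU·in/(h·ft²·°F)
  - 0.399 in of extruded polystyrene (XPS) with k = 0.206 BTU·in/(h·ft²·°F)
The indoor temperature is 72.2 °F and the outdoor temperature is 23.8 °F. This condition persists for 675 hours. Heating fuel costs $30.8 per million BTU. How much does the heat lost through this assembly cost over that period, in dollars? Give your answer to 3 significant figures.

10.4/0.167 = 62.28
0.399/0.206 = 1.937
R_total = 62.28 + 1.937 = 64.21 ft²·°F·h/BTU
Q = 241 × (72.2 − 23.8) / 64.21 = 181.7 BTU/h
E = 181.7 × 675 = 122600 BTU
Cost = 122600/10⁶ × 30.8 = $3.777

3.78 dollars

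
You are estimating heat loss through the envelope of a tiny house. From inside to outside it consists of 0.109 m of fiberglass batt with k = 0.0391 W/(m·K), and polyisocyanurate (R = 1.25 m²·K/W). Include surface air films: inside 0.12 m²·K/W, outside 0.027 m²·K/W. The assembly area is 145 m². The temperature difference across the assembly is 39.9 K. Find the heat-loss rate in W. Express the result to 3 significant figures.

1380 W

0.109/0.0391 = 2.788
R_total = 0.12 + 2.788 + 1.25 + 0.027 = 4.185 m²·K/W
Q = A·ΔT/R = 145 × 39.9 / 4.185 = 1383 W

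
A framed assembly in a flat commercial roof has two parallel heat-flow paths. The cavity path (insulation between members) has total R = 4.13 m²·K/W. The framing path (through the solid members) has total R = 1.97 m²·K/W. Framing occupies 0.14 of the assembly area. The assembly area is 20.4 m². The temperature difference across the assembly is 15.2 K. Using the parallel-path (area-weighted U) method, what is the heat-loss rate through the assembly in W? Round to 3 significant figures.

86.6 W

U_eff = 0.86/4.13 + 0.14/1.97 = 0.2082 + 0.07107 = 0.2793
R_eff = 1/U_eff = 3.58 m²·K/W
Q = 20.4 × 15.2 / 3.58 = 86.6 W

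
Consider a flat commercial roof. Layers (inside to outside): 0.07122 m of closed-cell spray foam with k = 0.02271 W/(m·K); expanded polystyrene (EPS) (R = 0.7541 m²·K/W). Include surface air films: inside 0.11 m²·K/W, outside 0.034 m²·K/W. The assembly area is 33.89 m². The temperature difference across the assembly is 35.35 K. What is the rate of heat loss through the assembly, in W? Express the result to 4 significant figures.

0.07122/0.02271 = 3.1361
R_total = 0.11 + 3.1361 + 0.7541 + 0.034 = 4.0342 m²·K/W
Q = A·ΔT/R = 33.89 × 35.35 / 4.0342 = 296.97 W

297.0 W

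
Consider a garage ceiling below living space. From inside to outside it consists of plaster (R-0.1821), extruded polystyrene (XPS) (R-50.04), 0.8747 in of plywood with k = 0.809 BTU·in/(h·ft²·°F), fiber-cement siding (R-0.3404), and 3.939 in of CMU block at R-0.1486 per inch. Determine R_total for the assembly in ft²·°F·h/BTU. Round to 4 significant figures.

52.23 ft²·°F·h/BTU

0.8747/0.809 = 1.0812
3.939 × 0.1486 = 0.58534
R_total = 0.1821 + 50.04 + 1.0812 + 0.3404 + 0.58534 = 52.229 ft²·°F·h/BTU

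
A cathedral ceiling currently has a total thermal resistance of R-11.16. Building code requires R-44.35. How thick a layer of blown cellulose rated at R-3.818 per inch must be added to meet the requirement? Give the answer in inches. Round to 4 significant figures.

ΔR = 44.35 − 11.16 = 33.19 ft²·°F·h/BTU
L = ΔR / (R/in) = 33.19/3.818 = 8.693 in

8.693 in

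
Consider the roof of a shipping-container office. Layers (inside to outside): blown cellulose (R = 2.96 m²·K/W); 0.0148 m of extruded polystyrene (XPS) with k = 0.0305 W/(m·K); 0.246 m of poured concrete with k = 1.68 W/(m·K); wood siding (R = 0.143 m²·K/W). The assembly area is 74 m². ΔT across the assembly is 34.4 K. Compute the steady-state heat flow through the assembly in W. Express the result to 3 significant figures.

682 W

0.0148/0.0305 = 0.4852
0.246/1.68 = 0.1464
R_total = 2.96 + 0.4852 + 0.1464 + 0.143 = 3.735 m²·K/W
Q = A·ΔT/R = 74 × 34.4 / 3.735 = 681.6 W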